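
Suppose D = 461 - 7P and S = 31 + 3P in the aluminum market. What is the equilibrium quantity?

Q* = 160

Set D = S: 461 - 7P = 31 + 3P.
430 = 10P, so P* = 43.
Q* = 461 − 7(43) = 160.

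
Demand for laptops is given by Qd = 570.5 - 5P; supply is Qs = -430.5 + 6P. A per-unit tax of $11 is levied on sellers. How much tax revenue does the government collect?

Pre-tax equilibrium: P* = 91, Q* = 115.5.
Tax on sellers shifts supply to Qs = -430.5 + 6(P − 11) = -496.5 + 6P.
570.5 - 5P = -496.5 + 6P gives buyer price Pb = 97; sellers receive Ps = 97 − 11 = 86.
New quantity: Q = 570.5 − 5(97) = 85.5.
Revenue = 11 × 85.5 = 940.5.

Tax revenue = 940.5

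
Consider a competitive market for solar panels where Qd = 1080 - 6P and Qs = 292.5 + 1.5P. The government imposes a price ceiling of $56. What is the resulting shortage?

Equilibrium price would be P* = 105, so the ceiling at 56 binds.
At P = 56: Qd = 1080 − 6(56) = 744, Qs = 292.5 + 1.5(56) = 376.5.
Shortage = 744 − 376.5 = 367.5.

Shortage = 367.5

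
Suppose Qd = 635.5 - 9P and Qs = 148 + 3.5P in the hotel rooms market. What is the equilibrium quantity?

Set Qd = Qs: 635.5 - 9P = 148 + 3.5P.
487.5 = 12.5P, so P* = 39.
Q* = 635.5 − 9(39) = 284.5.

Q* = 284.5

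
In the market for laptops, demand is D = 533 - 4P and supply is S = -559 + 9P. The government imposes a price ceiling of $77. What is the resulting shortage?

Shortage = 91

Equilibrium price would be P* = 84, so the ceiling at 77 binds.
At P = 77: D = 533 − 4(77) = 225, S = -559 + 9(77) = 134.
Shortage = 225 − 134 = 91.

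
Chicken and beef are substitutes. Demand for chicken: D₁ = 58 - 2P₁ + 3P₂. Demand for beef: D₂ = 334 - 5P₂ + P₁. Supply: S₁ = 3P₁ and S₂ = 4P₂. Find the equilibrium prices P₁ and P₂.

P₁ = 254/7, P₂ = 288/7

Market 1: 58 - 2P₁ + 3P₂ = 3P₁ → 5P₁ - 3P₂ = 58.
Market 2: 9P₂ - P₁ = 334.
Eliminating P₂: 9×(1) + 3×(2) gives 42P₁ = 1524, so P₁ = 254/7.
Back-substitute into (2): P₂ = (334 + 1×254/7) / 9 = 288/7.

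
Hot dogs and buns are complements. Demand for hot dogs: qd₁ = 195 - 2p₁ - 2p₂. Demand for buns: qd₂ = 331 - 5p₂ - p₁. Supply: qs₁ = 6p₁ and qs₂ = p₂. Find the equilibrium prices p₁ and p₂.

p₁ = 254/23, p₂ = 2453/46

Market 1: 195 - 2p₁ - 2p₂ = 6p₁ → 8p₁ + 2p₂ = 195.
Market 2: 6p₂ + p₁ = 331.
Eliminating p₂: 6×(1) − 2×(2) gives 46p₁ = 508, so p₁ = 254/23.
Back-substitute into (2): p₂ = (331 − 1×254/23) / 6 = 2453/46.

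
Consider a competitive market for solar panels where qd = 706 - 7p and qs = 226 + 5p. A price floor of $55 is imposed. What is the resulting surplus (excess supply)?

Surplus = 180

Equilibrium price would be p* = 40, so the floor at 55 binds.
At p = 55: qd = 321, qs = 501.
Surplus = 501 − 321 = 180.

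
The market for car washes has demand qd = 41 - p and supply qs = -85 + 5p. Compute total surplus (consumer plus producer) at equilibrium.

Total surplus = 240

Equilibrium: 41 - p = -85 + 5p gives p* = 21, q* = 20.
Demand choke price: p = 41; supply starts at p = 17.
CS = ½(41 − 21)(20) = 200; PS = ½(21 − 17)(20) = 40.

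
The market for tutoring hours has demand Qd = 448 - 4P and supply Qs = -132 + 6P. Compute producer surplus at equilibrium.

Equilibrium: 448 - 4P = -132 + 6P gives P* = 58, Q* = 216.
Supply starts at P = 22 (where Qs = 0).
PS = ½(58 − 22)(216) = 3888.

Producer surplus = 3888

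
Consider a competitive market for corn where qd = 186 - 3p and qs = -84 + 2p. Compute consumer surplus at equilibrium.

Equilibrium: 186 - 3p = -84 + 2p gives p* = 54, q* = 24.
Demand choke price (qd = 0): p = 62.
CS = ½(62 − 54)(24) = 96.

Consumer surplus = 96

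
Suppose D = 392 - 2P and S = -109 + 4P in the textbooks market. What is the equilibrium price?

P* = 83.5

Set D = S: 392 - 2P = -109 + 4P.
501 = 6P, so P* = 83.5.
Q* = 392 − 2(83.5) = 225.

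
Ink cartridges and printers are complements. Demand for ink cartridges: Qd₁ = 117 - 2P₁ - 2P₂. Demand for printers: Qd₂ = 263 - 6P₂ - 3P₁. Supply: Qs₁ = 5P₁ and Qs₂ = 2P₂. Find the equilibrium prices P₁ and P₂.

P₁ = 8.2, P₂ = 29.8

Market 1: 117 - 2P₁ - 2P₂ = 5P₁ → 7P₁ + 2P₂ = 117.
Market 2: 8P₂ + 3P₁ = 263.
Eliminating P₂: 8×(1) − 2×(2) gives 50P₁ = 410, so P₁ = 8.2.
Back-substitute into (2): P₂ = (263 − 3×8.2) / 8 = 29.8.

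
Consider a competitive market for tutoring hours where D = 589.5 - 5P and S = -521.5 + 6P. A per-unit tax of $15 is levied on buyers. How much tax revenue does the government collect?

Pre-tax equilibrium: P* = 101, Q* = 84.5.
Tax on buyers shifts demand to D = 589.5 − 5(P + 15) = 514.5 - 5P.
514.5 - 5P = -521.5 + 6P gives seller price Ps = 1036/11; buyers pay Pb = 1036/11 + 15 = 1201/11.
New quantity: Q = 589.5 − 5(1201/11) = 959/22.
Revenue = 15 × 959/22 = 14385/22.

Tax revenue = 14385/22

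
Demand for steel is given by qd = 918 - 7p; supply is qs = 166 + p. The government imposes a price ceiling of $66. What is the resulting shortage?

Shortage = 224

Equilibrium price would be p* = 94, so the ceiling at 66 binds.
At p = 66: qd = 918 − 7(66) = 456, qs = 166 + 1(66) = 232.
Shortage = 456 − 232 = 224.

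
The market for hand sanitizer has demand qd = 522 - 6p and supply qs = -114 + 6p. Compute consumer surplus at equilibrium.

Consumer surplus = 3468

Equilibrium: 522 - 6p = -114 + 6p gives p* = 53, q* = 204.
Demand choke price (qd = 0): p = 87.
CS = ½(87 − 53)(204) = 3468.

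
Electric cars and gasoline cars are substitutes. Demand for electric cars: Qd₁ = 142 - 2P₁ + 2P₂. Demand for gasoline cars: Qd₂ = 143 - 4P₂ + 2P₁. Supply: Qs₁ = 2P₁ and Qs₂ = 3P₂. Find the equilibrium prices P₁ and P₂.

Market 1: 142 - 2P₁ + 2P₂ = 2P₁ → 4P₁ - 2P₂ = 142.
Market 2: 7P₂ - 2P₁ = 143.
Eliminating P₂: 7×(1) + 2×(2) gives 24P₁ = 1280, so P₁ = 160/3.
Back-substitute into (2): P₂ = (143 + 2×160/3) / 7 = 107/3.

P₁ = 160/3, P₂ = 107/3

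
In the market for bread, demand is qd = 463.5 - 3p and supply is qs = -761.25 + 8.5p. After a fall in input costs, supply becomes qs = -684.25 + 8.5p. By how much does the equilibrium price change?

Original equilibrium: p* = 106.5, q* = 144.
New equilibrium: 463.5 - 3p = -684.25 + 8.5p, so 1147.75 = 11.5p and p' = 4591/46; q' = 463.5 − 3(4591/46) = 3774/23.
Change in price: 4591/46 − 106.5 = -154/23.

Δp = -154/23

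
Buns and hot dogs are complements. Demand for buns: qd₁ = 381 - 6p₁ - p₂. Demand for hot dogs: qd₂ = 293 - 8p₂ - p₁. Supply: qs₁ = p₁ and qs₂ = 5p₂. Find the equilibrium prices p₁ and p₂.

Market 1: 381 - 6p₁ - p₂ = p₁ → 7p₁ + p₂ = 381.
Market 2: 13p₂ + p₁ = 293.
Eliminating p₂: 13×(1) − 1×(2) gives 90p₁ = 4660, so p₁ = 466/9.
Back-substitute into (2): p₂ = (293 − 1×466/9) / 13 = 167/9.

p₁ = 466/9, p₂ = 167/9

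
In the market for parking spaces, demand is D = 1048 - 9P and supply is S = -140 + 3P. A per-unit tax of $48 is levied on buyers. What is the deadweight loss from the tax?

Pre-tax equilibrium: P* = 99, Q* = 157.
Tax on buyers shifts demand to D = 1048 − 9(P + 48) = 616 - 9P.
616 - 9P = -140 + 3P gives seller price Ps = 63; buyers pay Pb = 63 + 48 = 111.
New quantity: Q = 1048 − 9(111) = 49.
DWL = ½ × 48 × (157 − 49) = 2592.

Deadweight loss = 2592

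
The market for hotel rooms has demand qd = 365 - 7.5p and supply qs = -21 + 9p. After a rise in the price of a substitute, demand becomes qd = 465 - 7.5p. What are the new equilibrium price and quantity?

Original equilibrium: p* = 772/33, q* = 2085/11.
New equilibrium: 465 - 7.5p = -21 + 9p, so 486 = 16.5p and p' = 324/11; q' = 465 − 7.5(324/11) = 2685/11.

p' = 324/11, q' = 2685/11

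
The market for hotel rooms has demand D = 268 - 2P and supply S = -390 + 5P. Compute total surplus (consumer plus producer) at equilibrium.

Total surplus = 2240

Equilibrium: 268 - 2P = -390 + 5P gives P* = 94, Q* = 80.
Demand choke price: P = 134; supply starts at P = 78.
CS = ½(134 − 94)(80) = 1600; PS = ½(94 − 78)(80) = 640.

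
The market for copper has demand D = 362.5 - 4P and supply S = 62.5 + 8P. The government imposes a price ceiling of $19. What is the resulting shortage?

Shortage = 72

Equilibrium price would be P* = 25, so the ceiling at 19 binds.
At P = 19: D = 362.5 − 4(19) = 286.5, S = 62.5 + 8(19) = 214.5.
Shortage = 286.5 − 214.5 = 72.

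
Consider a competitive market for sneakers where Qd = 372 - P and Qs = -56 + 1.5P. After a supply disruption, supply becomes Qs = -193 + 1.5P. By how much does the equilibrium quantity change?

Original equilibrium: P* = 171.2, Q* = 200.8.
New equilibrium: 372 - P = -193 + 1.5P, so 565 = 2.5P and P' = 226; Q' = 372 − 1(226) = 146.
Change in quantity: 146 − 200.8 = -54.8.

ΔQ = -54.8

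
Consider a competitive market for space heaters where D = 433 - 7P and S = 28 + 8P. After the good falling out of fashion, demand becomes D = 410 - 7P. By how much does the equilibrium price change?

ΔP = -23/15

Original equilibrium: P* = 27, Q* = 244.
New equilibrium: 410 - 7P = 28 + 8P, so 382 = 15P and P' = 382/15; Q' = 410 − 7(382/15) = 3476/15.
Change in price: 382/15 − 27 = -23/15.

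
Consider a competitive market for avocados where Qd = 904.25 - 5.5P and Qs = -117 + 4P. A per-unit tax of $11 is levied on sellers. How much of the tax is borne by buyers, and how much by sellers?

Buyers bear 88/19, sellers bear 121/19

Pre-tax equilibrium: P* = 107.5, Q* = 313.
Tax on sellers shifts supply to Qs = -117 + 4(P − 11) = -161 + 4P.
904.25 - 5.5P = -161 + 4P gives buyer price Pb = 4261/38; sellers receive Ps = 4261/38 − 11 = 3843/38.
New quantity: Q = 904.25 − 5.5(4261/38) = 5463/19.
Buyer burden = 4261/38 − 107.5 = 88/19; seller burden = 107.5 − 3843/38 = 121/19.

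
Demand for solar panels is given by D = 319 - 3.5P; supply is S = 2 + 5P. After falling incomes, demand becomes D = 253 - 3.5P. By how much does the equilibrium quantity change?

ΔQ = -660/17

Original equilibrium: P* = 634/17, Q* = 3204/17.
New equilibrium: 253 - 3.5P = 2 + 5P, so 251 = 8.5P and P' = 502/17; Q' = 253 − 3.5(502/17) = 2544/17.
Change in quantity: 2544/17 − 3204/17 = -660/17.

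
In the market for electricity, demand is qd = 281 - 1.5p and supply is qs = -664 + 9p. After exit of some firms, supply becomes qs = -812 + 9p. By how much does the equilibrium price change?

Δp = 296/21

Original equilibrium: p* = 90, q* = 146.
New equilibrium: 281 - 1.5p = -812 + 9p, so 1093 = 10.5p and p' = 2186/21; q' = 281 − 1.5(2186/21) = 874/7.
Change in price: 2186/21 − 90 = 296/21.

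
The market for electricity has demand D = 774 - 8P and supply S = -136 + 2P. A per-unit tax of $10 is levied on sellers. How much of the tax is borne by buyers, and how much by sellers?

Pre-tax equilibrium: P* = 91, Q* = 46.
Tax on sellers shifts supply to S = -136 + 2(P − 10) = -156 + 2P.
774 - 8P = -156 + 2P gives buyer price Pb = 93; sellers receive Ps = 93 − 10 = 83.
New quantity: Q = 774 − 8(93) = 30.
Buyer burden = 93 − 91 = 2; seller burden = 91 − 83 = 8.

Buyers bear $2, sellers bear $8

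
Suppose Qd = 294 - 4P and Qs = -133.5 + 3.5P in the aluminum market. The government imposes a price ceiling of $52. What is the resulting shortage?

Equilibrium price would be P* = 57, so the ceiling at 52 binds.
At P = 52: Qd = 294 − 4(52) = 86, Qs = -133.5 + 3.5(52) = 48.5.
Shortage = 86 − 48.5 = 37.5.

Shortage = 37.5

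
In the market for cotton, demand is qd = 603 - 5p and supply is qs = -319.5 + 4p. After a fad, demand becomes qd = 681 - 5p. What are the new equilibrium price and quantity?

p' = 667/6, q' = 751/6

Original equilibrium: p* = 102.5, q* = 90.5.
New equilibrium: 681 - 5p = -319.5 + 4p, so 1000.5 = 9p and p' = 667/6; q' = 681 − 5(667/6) = 751/6.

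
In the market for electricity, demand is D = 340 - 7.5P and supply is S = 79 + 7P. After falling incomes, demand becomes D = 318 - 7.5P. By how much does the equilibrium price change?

Original equilibrium: P* = 18, Q* = 205.
New equilibrium: 318 - 7.5P = 79 + 7P, so 239 = 14.5P and P' = 478/29; Q' = 318 − 7.5(478/29) = 5637/29.
Change in price: 478/29 − 18 = -44/29.

ΔP = -44/29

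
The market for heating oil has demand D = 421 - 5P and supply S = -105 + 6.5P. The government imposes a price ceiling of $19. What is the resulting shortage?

Shortage = 307.5

Equilibrium price would be P* = 1052/23, so the ceiling at 19 binds.
At P = 19: D = 421 − 5(19) = 326, S = -105 + 6.5(19) = 18.5.
Shortage = 326 − 18.5 = 307.5.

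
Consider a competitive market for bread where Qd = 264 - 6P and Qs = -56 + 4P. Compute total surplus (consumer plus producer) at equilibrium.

Equilibrium: 264 - 6P = -56 + 4P gives P* = 32, Q* = 72.
Demand choke price: P = 44; supply starts at P = 14.
CS = ½(44 − 32)(72) = 432; PS = ½(32 − 14)(72) = 648.

Total surplus = 1080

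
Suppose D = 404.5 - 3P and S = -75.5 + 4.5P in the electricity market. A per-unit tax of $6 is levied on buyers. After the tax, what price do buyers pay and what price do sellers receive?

Pre-tax equilibrium: P* = 64, Q* = 212.5.
Tax on buyers shifts demand to D = 404.5 − 3(P + 6) = 386.5 - 3P.
386.5 - 3P = -75.5 + 4.5P gives seller price Ps = 61.6; buyers pay Pb = 61.6 + 6 = 67.6.
New quantity: Q = 404.5 − 3(67.6) = 201.7.

Buyers pay $67.6, sellers receive $61.6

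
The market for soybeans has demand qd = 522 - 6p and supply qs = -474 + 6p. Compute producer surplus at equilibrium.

Equilibrium: 522 - 6p = -474 + 6p gives p* = 83, q* = 24.
Supply starts at p = 79 (where qs = 0).
PS = ½(83 − 79)(24) = 48.

Producer surplus = 48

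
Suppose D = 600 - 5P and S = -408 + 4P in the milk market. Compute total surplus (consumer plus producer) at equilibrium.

Equilibrium: 600 - 5P = -408 + 4P gives P* = 112, Q* = 40.
Demand choke price: P = 120; supply starts at P = 102.
CS = ½(120 − 112)(40) = 160; PS = ½(112 − 102)(40) = 200.

Total surplus = 360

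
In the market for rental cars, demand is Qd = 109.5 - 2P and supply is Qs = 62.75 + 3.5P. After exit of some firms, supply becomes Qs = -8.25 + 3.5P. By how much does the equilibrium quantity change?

ΔQ = -284/11

Original equilibrium: P* = 8.5, Q* = 92.5.
New equilibrium: 109.5 - 2P = -8.25 + 3.5P, so 117.75 = 5.5P and P' = 471/22; Q' = 109.5 − 2(471/22) = 1467/22.
Change in quantity: 1467/22 − 92.5 = -284/11.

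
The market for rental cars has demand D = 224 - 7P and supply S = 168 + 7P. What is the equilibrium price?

Set D = S: 224 - 7P = 168 + 7P.
56 = 14P, so P* = 4.
Q* = 224 − 7(4) = 196.

P* = 4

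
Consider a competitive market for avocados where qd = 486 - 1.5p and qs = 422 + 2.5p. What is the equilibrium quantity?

Set qd = qs: 486 - 1.5p = 422 + 2.5p.
64 = 4p, so p* = 16.
q* = 486 − 1.5(16) = 462.

q* = 462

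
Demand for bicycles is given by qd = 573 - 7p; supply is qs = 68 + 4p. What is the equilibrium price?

p* = 505/11

Set qd = qs: 573 - 7p = 68 + 4p.
505 = 11p, so p* = 505/11.
q* = 573 − 7(505/11) = 2768/11.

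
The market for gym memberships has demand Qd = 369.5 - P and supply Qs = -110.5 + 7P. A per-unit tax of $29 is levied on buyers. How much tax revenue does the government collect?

Tax revenue = 8239.625

Pre-tax equilibrium: P* = 60, Q* = 309.5.
Tax on buyers shifts demand to Qd = 369.5 − 1(P + 29) = 340.5 - P.
340.5 - P = -110.5 + 7P gives seller price Ps = 56.375; buyers pay Pb = 56.375 + 29 = 85.375.
New quantity: Q = 369.5 − 1(85.375) = 284.125.
Revenue = 29 × 284.125 = 8239.625.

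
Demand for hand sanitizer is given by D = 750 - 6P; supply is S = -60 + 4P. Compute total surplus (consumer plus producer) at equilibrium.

Equilibrium: 750 - 6P = -60 + 4P gives P* = 81, Q* = 264.
Demand choke price: P = 125; supply starts at P = 15.
CS = ½(125 − 81)(264) = 5808; PS = ½(81 − 15)(264) = 8712.

Total surplus = 14520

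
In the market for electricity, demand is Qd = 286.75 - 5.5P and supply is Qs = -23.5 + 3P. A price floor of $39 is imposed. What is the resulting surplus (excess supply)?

Equilibrium price would be P* = 36.5, so the floor at 39 binds.
At P = 39: Qd = 72.25, Qs = 93.5.
Surplus = 93.5 − 72.25 = 21.25.

Surplus = 21.25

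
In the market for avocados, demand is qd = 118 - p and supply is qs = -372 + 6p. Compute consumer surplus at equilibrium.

Equilibrium: 118 - p = -372 + 6p gives p* = 70, q* = 48.
Demand choke price (qd = 0): p = 118.
CS = ½(118 − 70)(48) = 1152.

Consumer surplus = 1152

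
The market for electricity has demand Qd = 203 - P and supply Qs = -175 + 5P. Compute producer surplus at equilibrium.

Equilibrium: 203 - P = -175 + 5P gives P* = 63, Q* = 140.
Supply starts at P = 35 (where Qs = 0).
PS = ½(63 − 35)(140) = 1960.

Producer surplus = 1960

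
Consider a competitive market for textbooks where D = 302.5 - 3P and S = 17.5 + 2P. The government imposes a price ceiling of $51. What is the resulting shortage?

Equilibrium price would be P* = 57, so the ceiling at 51 binds.
At P = 51: D = 302.5 − 3(51) = 149.5, S = 17.5 + 2(51) = 119.5.
Shortage = 149.5 − 119.5 = 30.

Shortage = 30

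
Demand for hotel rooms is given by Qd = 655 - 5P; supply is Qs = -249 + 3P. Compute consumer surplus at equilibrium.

Consumer surplus = 810

Equilibrium: 655 - 5P = -249 + 3P gives P* = 113, Q* = 90.
Demand choke price (Qd = 0): P = 131.
CS = ½(131 − 113)(90) = 810.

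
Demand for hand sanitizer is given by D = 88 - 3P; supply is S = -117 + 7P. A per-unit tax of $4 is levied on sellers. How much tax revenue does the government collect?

Pre-tax equilibrium: P* = 20.5, Q* = 26.5.
Tax on sellers shifts supply to S = -117 + 7(P − 4) = -145 + 7P.
88 - 3P = -145 + 7P gives buyer price Pb = 23.3; sellers receive Ps = 23.3 − 4 = 19.3.
New quantity: Q = 88 − 3(23.3) = 18.1.
Revenue = 4 × 18.1 = 72.4.

Tax revenue = 72.4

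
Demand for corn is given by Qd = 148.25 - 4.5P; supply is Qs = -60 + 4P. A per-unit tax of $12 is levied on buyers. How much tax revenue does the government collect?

Tax revenue = 2568/17

Pre-tax equilibrium: P* = 24.5, Q* = 38.
Tax on buyers shifts demand to Qd = 148.25 − 4.5(P + 12) = 94.25 - 4.5P.
94.25 - 4.5P = -60 + 4P gives seller price Ps = 617/34; buyers pay Pb = 617/34 + 12 = 1025/34.
New quantity: Q = 148.25 − 4.5(1025/34) = 214/17.
Revenue = 12 × 214/17 = 2568/17.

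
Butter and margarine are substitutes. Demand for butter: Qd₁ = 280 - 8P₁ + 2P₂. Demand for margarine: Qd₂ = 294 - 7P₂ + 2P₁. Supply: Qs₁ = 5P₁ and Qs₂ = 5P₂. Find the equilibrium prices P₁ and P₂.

Market 1: 280 - 8P₁ + 2P₂ = 5P₁ → 13P₁ - 2P₂ = 280.
Market 2: 12P₂ - 2P₁ = 294.
Eliminating P₂: 12×(1) + 2×(2) gives 152P₁ = 3948, so P₁ = 987/38.
Back-substitute into (2): P₂ = (294 + 2×987/38) / 12 = 2191/76.

P₁ = 987/38, P₂ = 2191/76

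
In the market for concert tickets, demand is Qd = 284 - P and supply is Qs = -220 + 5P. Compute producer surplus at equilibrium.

Equilibrium: 284 - P = -220 + 5P gives P* = 84, Q* = 200.
Supply starts at P = 44 (where Qs = 0).
PS = ½(84 − 44)(200) = 4000.

Producer surplus = 4000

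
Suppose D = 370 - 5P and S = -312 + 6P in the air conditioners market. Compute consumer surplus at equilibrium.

Consumer surplus = 360

Equilibrium: 370 - 5P = -312 + 6P gives P* = 62, Q* = 60.
Demand choke price (D = 0): P = 74.
CS = ½(74 − 62)(60) = 360.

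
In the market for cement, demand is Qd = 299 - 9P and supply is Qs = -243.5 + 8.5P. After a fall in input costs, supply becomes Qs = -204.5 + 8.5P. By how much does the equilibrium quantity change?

Original equilibrium: P* = 31, Q* = 20.
New equilibrium: 299 - 9P = -204.5 + 8.5P, so 503.5 = 17.5P and P' = 1007/35; Q' = 299 − 9(1007/35) = 1402/35.
Change in quantity: 1402/35 − 20 = 702/35.

ΔQ = 702/35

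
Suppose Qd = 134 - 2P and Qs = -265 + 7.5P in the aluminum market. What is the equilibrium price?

Set Qd = Qs: 134 - 2P = -265 + 7.5P.
399 = 9.5P, so P* = 42.
Q* = 134 − 2(42) = 50.

P* = 42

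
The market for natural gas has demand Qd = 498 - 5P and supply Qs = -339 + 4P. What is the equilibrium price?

P* = 93

Set Qd = Qs: 498 - 5P = -339 + 4P.
837 = 9P, so P* = 93.
Q* = 498 − 5(93) = 33.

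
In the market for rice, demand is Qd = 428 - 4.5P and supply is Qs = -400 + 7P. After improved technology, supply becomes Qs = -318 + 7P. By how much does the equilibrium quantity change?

Original equilibrium: P* = 72, Q* = 104.
New equilibrium: 428 - 4.5P = -318 + 7P, so 746 = 11.5P and P' = 1492/23; Q' = 428 − 4.5(1492/23) = 3130/23.
Change in quantity: 3130/23 − 104 = 738/23.

ΔQ = 738/23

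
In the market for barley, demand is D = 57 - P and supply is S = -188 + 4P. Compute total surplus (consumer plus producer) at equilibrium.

Equilibrium: 57 - P = -188 + 4P gives P* = 49, Q* = 8.
Demand choke price: P = 57; supply starts at P = 47.
CS = ½(57 − 49)(8) = 32; PS = ½(49 − 47)(8) = 8.

Total surplus = 40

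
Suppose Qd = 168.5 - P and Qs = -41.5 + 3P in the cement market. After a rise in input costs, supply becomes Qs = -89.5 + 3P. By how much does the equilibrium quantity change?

ΔQ = -12

Original equilibrium: P* = 52.5, Q* = 116.
New equilibrium: 168.5 - P = -89.5 + 3P, so 258 = 4P and P' = 64.5; Q' = 168.5 − 1(64.5) = 104.
Change in quantity: 104 − 116 = -12.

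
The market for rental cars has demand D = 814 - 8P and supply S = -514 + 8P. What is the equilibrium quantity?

Set D = S: 814 - 8P = -514 + 8P.
1328 = 16P, so P* = 83.
Q* = 814 − 8(83) = 150.

Q* = 150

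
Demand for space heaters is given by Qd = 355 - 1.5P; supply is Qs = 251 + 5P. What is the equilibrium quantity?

Q* = 331

Set Qd = Qs: 355 - 1.5P = 251 + 5P.
104 = 6.5P, so P* = 16.
Q* = 355 − 1.5(16) = 331.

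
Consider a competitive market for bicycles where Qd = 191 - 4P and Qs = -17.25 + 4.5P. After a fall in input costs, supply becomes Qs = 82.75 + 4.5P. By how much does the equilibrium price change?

Original equilibrium: P* = 24.5, Q* = 93.
New equilibrium: 191 - 4P = 82.75 + 4.5P, so 108.25 = 8.5P and P' = 433/34; Q' = 191 − 4(433/34) = 2381/17.
Change in price: 433/34 − 24.5 = -200/17.

ΔP = -200/17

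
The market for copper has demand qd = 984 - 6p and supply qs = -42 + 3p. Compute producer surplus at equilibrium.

Producer surplus = 15000

Equilibrium: 984 - 6p = -42 + 3p gives p* = 114, q* = 300.
Supply starts at p = 14 (where qs = 0).
PS = ½(114 − 14)(300) = 15000.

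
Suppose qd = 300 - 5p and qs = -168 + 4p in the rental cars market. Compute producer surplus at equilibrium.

Equilibrium: 300 - 5p = -168 + 4p gives p* = 52, q* = 40.
Supply starts at p = 42 (where qs = 0).
PS = ½(52 − 42)(40) = 200.

Producer surplus = 200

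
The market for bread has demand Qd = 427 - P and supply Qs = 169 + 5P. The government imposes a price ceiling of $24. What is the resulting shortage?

Shortage = 114

Equilibrium price would be P* = 43, so the ceiling at 24 binds.
At P = 24: Qd = 427 − 1(24) = 403, Qs = 169 + 5(24) = 289.
Shortage = 403 − 289 = 114.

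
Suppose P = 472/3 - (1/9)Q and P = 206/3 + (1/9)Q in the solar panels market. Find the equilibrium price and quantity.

Set the two price expressions equal: 472/3 - (1/9)Q = 206/3 + (1/9)Q.
266/3 = (2/9)Q, so Q* = 399.
P* = 472/3 − (1/9)(399) = 113.

P* = 113, Q* = 399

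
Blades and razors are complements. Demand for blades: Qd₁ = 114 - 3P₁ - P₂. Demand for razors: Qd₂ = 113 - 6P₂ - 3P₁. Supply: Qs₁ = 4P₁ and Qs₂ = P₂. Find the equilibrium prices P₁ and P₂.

Market 1: 114 - 3P₁ - P₂ = 4P₁ → 7P₁ + P₂ = 114.
Market 2: 7P₂ + 3P₁ = 113.
Eliminating P₂: 7×(1) − 1×(2) gives 46P₁ = 685, so P₁ = 685/46.
Back-substitute into (2): P₂ = (113 − 3×685/46) / 7 = 449/46.

P₁ = 685/46, P₂ = 449/46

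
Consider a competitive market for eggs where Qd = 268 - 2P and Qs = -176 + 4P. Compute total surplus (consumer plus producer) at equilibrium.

Total surplus = 5400

Equilibrium: 268 - 2P = -176 + 4P gives P* = 74, Q* = 120.
Demand choke price: P = 134; supply starts at P = 44.
CS = ½(134 − 74)(120) = 3600; PS = ½(74 − 44)(120) = 1800.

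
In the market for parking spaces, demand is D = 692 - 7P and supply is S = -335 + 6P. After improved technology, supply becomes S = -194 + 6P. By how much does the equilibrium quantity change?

Original equilibrium: P* = 79, Q* = 139.
New equilibrium: 692 - 7P = -194 + 6P, so 886 = 13P and P' = 886/13; Q' = 692 − 7(886/13) = 2794/13.
Change in quantity: 2794/13 − 139 = 987/13.

ΔQ = 987/13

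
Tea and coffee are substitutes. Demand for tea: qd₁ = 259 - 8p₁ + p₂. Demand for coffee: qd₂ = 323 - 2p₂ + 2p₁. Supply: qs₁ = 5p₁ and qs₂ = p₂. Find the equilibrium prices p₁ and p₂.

p₁ = 1100/37, p₂ = 4717/37

Market 1: 259 - 8p₁ + p₂ = 5p₁ → 13p₁ - p₂ = 259.
Market 2: 3p₂ - 2p₁ = 323.
Eliminating p₂: 3×(1) + 1×(2) gives 37p₁ = 1100, so p₁ = 1100/37.
Back-substitute into (2): p₂ = (323 + 2×1100/37) / 3 = 4717/37.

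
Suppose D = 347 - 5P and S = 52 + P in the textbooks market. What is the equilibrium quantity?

Set D = S: 347 - 5P = 52 + P.
295 = 6P, so P* = 295/6.
Q* = 347 − 5(295/6) = 607/6.

Q* = 607/6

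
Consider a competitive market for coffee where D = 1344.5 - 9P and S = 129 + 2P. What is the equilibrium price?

P* = 110.5

Set D = S: 1344.5 - 9P = 129 + 2P.
1215.5 = 11P, so P* = 110.5.
Q* = 1344.5 − 9(110.5) = 350.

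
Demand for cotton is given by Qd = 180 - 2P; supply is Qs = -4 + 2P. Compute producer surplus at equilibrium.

Equilibrium: 180 - 2P = -4 + 2P gives P* = 46, Q* = 88.
Supply starts at P = 2 (where Qs = 0).
PS = ½(46 − 2)(88) = 1936.

Producer surplus = 1936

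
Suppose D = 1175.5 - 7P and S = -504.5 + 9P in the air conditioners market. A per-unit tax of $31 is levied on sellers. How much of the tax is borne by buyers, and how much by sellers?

Buyers bear $17.4375, sellers bear $13.5625

Pre-tax equilibrium: P* = 105, Q* = 440.5.
Tax on sellers shifts supply to S = -504.5 + 9(P − 31) = -783.5 + 9P.
1175.5 - 7P = -783.5 + 9P gives buyer price Pb = 122.4375; sellers receive Ps = 122.4375 − 31 = 91.4375.
New quantity: Q = 1175.5 − 7(122.4375) = 318.4375.
Buyer burden = 122.4375 − 105 = 17.4375; seller burden = 105 − 91.4375 = 13.5625.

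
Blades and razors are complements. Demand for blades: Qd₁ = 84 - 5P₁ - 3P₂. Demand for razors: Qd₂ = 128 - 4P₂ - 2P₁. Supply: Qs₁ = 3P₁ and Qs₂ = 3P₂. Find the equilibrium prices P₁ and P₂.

Market 1: 84 - 5P₁ - 3P₂ = 3P₁ → 8P₁ + 3P₂ = 84.
Market 2: 7P₂ + 2P₁ = 128.
Eliminating P₂: 7×(1) − 3×(2) gives 50P₁ = 204, so P₁ = 4.08.
Back-substitute into (2): P₂ = (128 − 2×4.08) / 7 = 17.12.

P₁ = 4.08, P₂ = 17.12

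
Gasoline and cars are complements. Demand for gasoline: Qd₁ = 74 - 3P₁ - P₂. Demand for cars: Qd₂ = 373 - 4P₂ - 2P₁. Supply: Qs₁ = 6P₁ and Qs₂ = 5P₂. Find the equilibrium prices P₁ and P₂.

P₁ = 293/79, P₂ = 3209/79

Market 1: 74 - 3P₁ - P₂ = 6P₁ → 9P₁ + P₂ = 74.
Market 2: 9P₂ + 2P₁ = 373.
Eliminating P₂: 9×(1) − 1×(2) gives 79P₁ = 293, so P₁ = 293/79.
Back-substitute into (2): P₂ = (373 − 2×293/79) / 9 = 3209/79.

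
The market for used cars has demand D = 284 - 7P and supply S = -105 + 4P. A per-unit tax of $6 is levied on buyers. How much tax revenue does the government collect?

Tax revenue = 1398/11

Pre-tax equilibrium: P* = 389/11, Q* = 401/11.
Tax on buyers shifts demand to D = 284 − 7(P + 6) = 242 - 7P.
242 - 7P = -105 + 4P gives seller price Ps = 347/11; buyers pay Pb = 347/11 + 6 = 413/11.
New quantity: Q = 284 − 7(413/11) = 233/11.
Revenue = 6 × 233/11 = 1398/11.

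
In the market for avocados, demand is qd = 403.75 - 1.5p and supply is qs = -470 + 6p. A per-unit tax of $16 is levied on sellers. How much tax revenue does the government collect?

Tax revenue = 3356.8

Pre-tax equilibrium: p* = 116.5, q* = 229.
Tax on sellers shifts supply to qs = -470 + 6(p − 16) = -566 + 6p.
403.75 - 1.5p = -566 + 6p gives buyer price pb = 129.3; sellers receive ps = 129.3 − 16 = 113.3.
New quantity: q = 403.75 − 1.5(129.3) = 209.8.
Revenue = 16 × 209.8 = 3356.8.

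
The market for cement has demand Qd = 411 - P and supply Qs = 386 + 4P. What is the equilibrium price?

Set Qd = Qs: 411 - P = 386 + 4P.
25 = 5P, so P* = 5.
Q* = 411 − 1(5) = 406.

P* = 5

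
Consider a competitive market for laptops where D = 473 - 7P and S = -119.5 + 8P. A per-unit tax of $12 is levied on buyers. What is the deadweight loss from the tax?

Deadweight loss = 268.8

Pre-tax equilibrium: P* = 39.5, Q* = 196.5.
Tax on buyers shifts demand to D = 473 − 7(P + 12) = 389 - 7P.
389 - 7P = -119.5 + 8P gives seller price Ps = 33.9; buyers pay Pb = 33.9 + 12 = 45.9.
New quantity: Q = 473 − 7(45.9) = 151.7.
DWL = ½ × 12 × (196.5 − 151.7) = 268.8.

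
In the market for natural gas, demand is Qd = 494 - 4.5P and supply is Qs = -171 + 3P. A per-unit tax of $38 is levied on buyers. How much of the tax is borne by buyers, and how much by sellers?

Pre-tax equilibrium: P* = 266/3, Q* = 95.
Tax on buyers shifts demand to Qd = 494 − 4.5(P + 38) = 323 - 4.5P.
323 - 4.5P = -171 + 3P gives seller price Ps = 988/15; buyers pay Pb = 988/15 + 38 = 1558/15.
New quantity: Q = 494 − 4.5(1558/15) = 26.6.
Buyer burden = 1558/15 − 266/3 = 15.2; seller burden = 266/3 − 988/15 = 22.8.

Buyers bear $15.2, sellers bear $22.8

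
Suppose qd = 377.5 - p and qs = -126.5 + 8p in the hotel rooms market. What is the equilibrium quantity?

q* = 321.5

Set qd = qs: 377.5 - p = -126.5 + 8p.
504 = 9p, so p* = 56.
q* = 377.5 − 1(56) = 321.5.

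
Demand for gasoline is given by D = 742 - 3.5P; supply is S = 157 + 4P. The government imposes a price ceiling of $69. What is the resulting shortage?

Shortage = 67.5

Equilibrium price would be P* = 78, so the ceiling at 69 binds.
At P = 69: D = 742 − 3.5(69) = 500.5, S = 157 + 4(69) = 433.
Shortage = 500.5 − 433 = 67.5.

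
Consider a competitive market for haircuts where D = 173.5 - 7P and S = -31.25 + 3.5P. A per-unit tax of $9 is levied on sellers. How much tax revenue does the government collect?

Pre-tax equilibrium: P* = 19.5, Q* = 37.
Tax on sellers shifts supply to S = -31.25 + 3.5(P − 9) = -62.75 + 3.5P.
173.5 - 7P = -62.75 + 3.5P gives buyer price Pb = 22.5; sellers receive Ps = 22.5 − 9 = 13.5.
New quantity: Q = 173.5 − 7(22.5) = 16.
Revenue = 9 × 16 = 144.

Tax revenue = 144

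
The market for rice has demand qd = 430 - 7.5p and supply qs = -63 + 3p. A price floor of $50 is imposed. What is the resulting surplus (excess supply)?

Surplus = 32

Equilibrium price would be p* = 986/21, so the floor at 50 binds.
At p = 50: qd = 55, qs = 87.
Surplus = 87 − 55 = 32.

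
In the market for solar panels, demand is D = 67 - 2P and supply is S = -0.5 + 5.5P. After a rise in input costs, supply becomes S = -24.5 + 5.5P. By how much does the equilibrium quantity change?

Original equilibrium: P* = 9, Q* = 49.
New equilibrium: 67 - 2P = -24.5 + 5.5P, so 91.5 = 7.5P and P' = 12.2; Q' = 67 − 2(12.2) = 42.6.
Change in quantity: 42.6 − 49 = -6.4.

ΔQ = -6.4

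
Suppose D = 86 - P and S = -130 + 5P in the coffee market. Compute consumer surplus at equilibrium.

Consumer surplus = 1250

Equilibrium: 86 - P = -130 + 5P gives P* = 36, Q* = 50.
Demand choke price (D = 0): P = 86.
CS = ½(86 − 36)(50) = 1250.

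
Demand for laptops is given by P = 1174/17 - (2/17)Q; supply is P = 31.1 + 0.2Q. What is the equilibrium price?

P* = 55

Set the two price expressions equal: 1174/17 - (2/17)Q = 31.1 + 0.2Q.
6453/170 = (27/85)Q, so Q* = 119.5.
P* = 1174/17 − (2/17)(119.5) = 55.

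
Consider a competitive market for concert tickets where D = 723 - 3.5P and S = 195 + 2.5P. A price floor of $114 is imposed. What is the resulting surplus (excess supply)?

Surplus = 156

Equilibrium price would be P* = 88, so the floor at 114 binds.
At P = 114: D = 324, S = 480.
Surplus = 480 − 324 = 156.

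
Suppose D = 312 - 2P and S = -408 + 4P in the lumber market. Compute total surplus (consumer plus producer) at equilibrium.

Equilibrium: 312 - 2P = -408 + 4P gives P* = 120, Q* = 72.
Demand choke price: P = 156; supply starts at P = 102.
CS = ½(156 − 120)(72) = 1296; PS = ½(120 − 102)(72) = 648.

Total surplus = 1944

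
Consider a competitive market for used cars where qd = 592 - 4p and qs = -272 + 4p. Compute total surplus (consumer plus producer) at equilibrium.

Equilibrium: 592 - 4p = -272 + 4p gives p* = 108, q* = 160.
Demand choke price: p = 148; supply starts at p = 68.
CS = ½(148 − 108)(160) = 3200; PS = ½(108 − 68)(160) = 3200.

Total surplus = 6400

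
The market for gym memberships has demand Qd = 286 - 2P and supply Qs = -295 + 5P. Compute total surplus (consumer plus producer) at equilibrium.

Equilibrium: 286 - 2P = -295 + 5P gives P* = 83, Q* = 120.
Demand choke price: P = 143; supply starts at P = 59.
CS = ½(143 − 83)(120) = 3600; PS = ½(83 − 59)(120) = 1440.

Total surplus = 5040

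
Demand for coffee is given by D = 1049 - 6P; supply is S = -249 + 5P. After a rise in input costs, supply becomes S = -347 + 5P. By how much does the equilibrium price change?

ΔP = 98/11

Original equilibrium: P* = 118, Q* = 341.
New equilibrium: 1049 - 6P = -347 + 5P, so 1396 = 11P and P' = 1396/11; Q' = 1049 − 6(1396/11) = 3163/11.
Change in price: 1396/11 − 118 = 98/11.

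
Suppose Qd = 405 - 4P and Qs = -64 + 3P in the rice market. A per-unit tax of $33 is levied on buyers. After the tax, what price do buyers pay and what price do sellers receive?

Buyers pay 568/7, sellers receive 337/7

Pre-tax equilibrium: P* = 67, Q* = 137.
Tax on buyers shifts demand to Qd = 405 − 4(P + 33) = 273 - 4P.
273 - 4P = -64 + 3P gives seller price Ps = 337/7; buyers pay Pb = 337/7 + 33 = 568/7.
New quantity: Q = 405 − 4(568/7) = 563/7.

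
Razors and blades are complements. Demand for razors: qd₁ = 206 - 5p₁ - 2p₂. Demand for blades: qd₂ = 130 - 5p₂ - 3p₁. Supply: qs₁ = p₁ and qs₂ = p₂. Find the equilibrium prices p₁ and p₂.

Market 1: 206 - 5p₁ - 2p₂ = p₁ → 6p₁ + 2p₂ = 206.
Market 2: 6p₂ + 3p₁ = 130.
Eliminating p₂: 6×(1) − 2×(2) gives 30p₁ = 976, so p₁ = 488/15.
Back-substitute into (2): p₂ = (130 − 3×488/15) / 6 = 5.4.

p₁ = 488/15, p₂ = 5.4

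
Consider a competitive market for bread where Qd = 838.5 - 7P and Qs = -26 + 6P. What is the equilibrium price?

P* = 66.5

Set Qd = Qs: 838.5 - 7P = -26 + 6P.
864.5 = 13P, so P* = 66.5.
Q* = 838.5 − 7(66.5) = 373.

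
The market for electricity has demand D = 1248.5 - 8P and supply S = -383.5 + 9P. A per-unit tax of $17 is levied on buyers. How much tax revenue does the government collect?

Tax revenue = 6944.5

Pre-tax equilibrium: P* = 96, Q* = 480.5.
Tax on buyers shifts demand to D = 1248.5 − 8(P + 17) = 1112.5 - 8P.
1112.5 - 8P = -383.5 + 9P gives seller price Ps = 88; buyers pay Pb = 88 + 17 = 105.
New quantity: Q = 1248.5 − 8(105) = 408.5.
Revenue = 17 × 408.5 = 6944.5.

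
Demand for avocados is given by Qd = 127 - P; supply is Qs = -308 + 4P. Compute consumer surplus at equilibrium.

Consumer surplus = 800

Equilibrium: 127 - P = -308 + 4P gives P* = 87, Q* = 40.
Demand choke price (Qd = 0): P = 127.
CS = ½(127 − 87)(40) = 800.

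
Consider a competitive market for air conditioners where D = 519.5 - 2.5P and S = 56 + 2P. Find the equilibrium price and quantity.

P* = 103, Q* = 262

Set D = S: 519.5 - 2.5P = 56 + 2P.
463.5 = 4.5P, so P* = 103.
Q* = 519.5 − 2.5(103) = 262.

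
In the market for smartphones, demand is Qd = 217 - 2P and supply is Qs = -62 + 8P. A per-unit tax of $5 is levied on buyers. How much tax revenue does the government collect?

Pre-tax equilibrium: P* = 27.9, Q* = 161.2.
Tax on buyers shifts demand to Qd = 217 − 2(P + 5) = 207 - 2P.
207 - 2P = -62 + 8P gives seller price Ps = 26.9; buyers pay Pb = 26.9 + 5 = 31.9.
New quantity: Q = 217 − 2(31.9) = 153.2.
Revenue = 5 × 153.2 = 766.

Tax revenue = 766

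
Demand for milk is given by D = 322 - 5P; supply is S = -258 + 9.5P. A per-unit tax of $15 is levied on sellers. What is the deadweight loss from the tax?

Deadweight loss = 21375/58

Pre-tax equilibrium: P* = 40, Q* = 122.
Tax on sellers shifts supply to S = -258 + 9.5(P − 15) = -400.5 + 9.5P.
322 - 5P = -400.5 + 9.5P gives buyer price Pb = 1445/29; sellers receive Ps = 1445/29 − 15 = 1010/29.
New quantity: Q = 322 − 5(1445/29) = 2113/29.
DWL = ½ × 15 × (122 − 2113/29) = 21375/58.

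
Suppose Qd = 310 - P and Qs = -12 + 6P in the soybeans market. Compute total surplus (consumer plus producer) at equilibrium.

Equilibrium: 310 - P = -12 + 6P gives P* = 46, Q* = 264.
Demand choke price: P = 310; supply starts at P = 2.
CS = ½(310 − 46)(264) = 34848; PS = ½(46 − 2)(264) = 5808.

Total surplus = 40656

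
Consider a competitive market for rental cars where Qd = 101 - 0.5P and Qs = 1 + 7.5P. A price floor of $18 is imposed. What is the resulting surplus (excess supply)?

Surplus = 44

Equilibrium price would be P* = 12.5, so the floor at 18 binds.
At P = 18: Qd = 92, Qs = 136.
Surplus = 136 − 92 = 44.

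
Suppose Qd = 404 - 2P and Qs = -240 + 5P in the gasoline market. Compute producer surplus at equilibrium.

Equilibrium: 404 - 2P = -240 + 5P gives P* = 92, Q* = 220.
Supply starts at P = 48 (where Qs = 0).
PS = ½(92 − 48)(220) = 4840.

Producer surplus = 4840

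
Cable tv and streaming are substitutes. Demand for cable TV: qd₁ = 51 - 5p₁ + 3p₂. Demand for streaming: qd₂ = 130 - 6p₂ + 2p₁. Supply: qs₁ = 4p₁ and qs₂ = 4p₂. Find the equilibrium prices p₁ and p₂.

p₁ = 75/7, p₂ = 106/7

Market 1: 51 - 5p₁ + 3p₂ = 4p₁ → 9p₁ - 3p₂ = 51.
Market 2: 10p₂ - 2p₁ = 130.
Eliminating p₂: 10×(1) + 3×(2) gives 84p₁ = 900, so p₁ = 75/7.
Back-substitute into (2): p₂ = (130 + 2×75/7) / 10 = 106/7.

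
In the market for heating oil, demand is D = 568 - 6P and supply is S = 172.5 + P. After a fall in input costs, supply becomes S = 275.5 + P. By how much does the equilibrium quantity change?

Original equilibrium: P* = 56.5, Q* = 229.
New equilibrium: 568 - 6P = 275.5 + P, so 292.5 = 7P and P' = 585/14; Q' = 568 − 6(585/14) = 2221/7.
Change in quantity: 2221/7 − 229 = 618/7.

ΔQ = 618/7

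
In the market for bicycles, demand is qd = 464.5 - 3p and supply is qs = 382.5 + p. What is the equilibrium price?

p* = 20.5

Set qd = qs: 464.5 - 3p = 382.5 + p.
82 = 4p, so p* = 20.5.
q* = 464.5 − 3(20.5) = 403.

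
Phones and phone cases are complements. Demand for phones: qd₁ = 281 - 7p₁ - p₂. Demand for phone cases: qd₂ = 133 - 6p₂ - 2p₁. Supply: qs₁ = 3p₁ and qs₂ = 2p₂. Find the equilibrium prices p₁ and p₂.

Market 1: 281 - 7p₁ - p₂ = 3p₁ → 10p₁ + p₂ = 281.
Market 2: 8p₂ + 2p₁ = 133.
Eliminating p₂: 8×(1) − 1×(2) gives 78p₁ = 2115, so p₁ = 705/26.
Back-substitute into (2): p₂ = (133 − 2×705/26) / 8 = 128/13.

p₁ = 705/26, p₂ = 128/13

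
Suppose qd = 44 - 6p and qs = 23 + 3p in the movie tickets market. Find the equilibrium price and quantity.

p* = 7/3, q* = 30

Set qd = qs: 44 - 6p = 23 + 3p.
21 = 9p, so p* = 7/3.
q* = 44 − 6(7/3) = 30.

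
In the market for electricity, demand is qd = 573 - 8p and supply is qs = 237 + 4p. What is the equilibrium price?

Set qd = qs: 573 - 8p = 237 + 4p.
336 = 12p, so p* = 28.
q* = 573 − 8(28) = 349.

p* = 28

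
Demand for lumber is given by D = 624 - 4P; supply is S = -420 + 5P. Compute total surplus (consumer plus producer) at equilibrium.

Total surplus = 5760

Equilibrium: 624 - 4P = -420 + 5P gives P* = 116, Q* = 160.
Demand choke price: P = 156; supply starts at P = 84.
CS = ½(156 − 116)(160) = 3200; PS = ½(116 − 84)(160) = 2560.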